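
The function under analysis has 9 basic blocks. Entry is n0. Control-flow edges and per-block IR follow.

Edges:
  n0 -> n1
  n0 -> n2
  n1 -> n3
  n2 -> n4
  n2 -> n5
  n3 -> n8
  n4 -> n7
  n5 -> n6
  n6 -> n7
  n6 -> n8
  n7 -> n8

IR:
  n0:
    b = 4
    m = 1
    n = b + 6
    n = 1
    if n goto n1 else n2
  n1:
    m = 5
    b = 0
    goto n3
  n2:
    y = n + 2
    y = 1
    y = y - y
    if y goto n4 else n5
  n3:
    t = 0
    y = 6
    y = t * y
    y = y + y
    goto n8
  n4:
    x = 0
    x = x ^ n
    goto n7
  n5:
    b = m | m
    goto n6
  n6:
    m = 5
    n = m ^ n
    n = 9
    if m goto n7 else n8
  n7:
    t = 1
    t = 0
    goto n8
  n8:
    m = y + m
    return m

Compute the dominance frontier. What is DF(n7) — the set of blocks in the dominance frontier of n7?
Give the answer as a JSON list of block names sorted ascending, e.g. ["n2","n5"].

Answer: ["n8"]

Analysis:
idom tree: n1←n0 n2←n0 n3←n1 n4←n2 n5←n2 n6←n5 n7←n2 n8←n0
Dom∩ at merges:
  n7: preds {n4,n6}: {n0,n2,n4} ∩ {n0,n2,n5,n6} = {n0,n2}; idom=n2
  n8: preds {n3,n6,n7}: {n0,n1,n3} ∩ {n0,n2,n5,n6} ∩ {n0,n2,n7} = {n0}; idom=n0

DF walk-up:
  n7←n4: walk n4 to n2
  n7←n6: walk n6→n5 to n2
  n8←n3: walk n3→n1 to n0
  n8←n6: walk n6→n5→n2 to n0
  n8←n7: walk n7→n2 to n0
  DF(n0)=∅
  DF(n1)={n8}
  DF(n2)={n8}
  DF(n3)={n8}
  DF(n4)={n7}
  DF(n5)={n7,n8}
  DF(n6)={n7,n8}
  DF(n7)={n8}
  DF(n8)=∅

DF(n7) = ["n8"]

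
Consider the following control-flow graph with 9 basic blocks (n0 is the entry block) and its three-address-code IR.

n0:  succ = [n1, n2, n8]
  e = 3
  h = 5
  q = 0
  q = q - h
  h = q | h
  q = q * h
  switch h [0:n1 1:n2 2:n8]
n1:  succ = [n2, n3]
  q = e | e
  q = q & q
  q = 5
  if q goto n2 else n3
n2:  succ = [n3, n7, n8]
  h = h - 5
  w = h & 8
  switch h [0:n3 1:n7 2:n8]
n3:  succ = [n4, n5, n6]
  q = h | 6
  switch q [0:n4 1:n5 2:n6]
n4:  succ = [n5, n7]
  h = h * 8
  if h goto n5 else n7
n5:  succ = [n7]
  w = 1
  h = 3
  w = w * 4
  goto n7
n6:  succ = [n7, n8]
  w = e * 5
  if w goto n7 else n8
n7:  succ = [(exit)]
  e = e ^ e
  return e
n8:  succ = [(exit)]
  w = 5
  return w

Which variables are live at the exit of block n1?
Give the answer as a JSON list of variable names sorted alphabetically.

def/use:
  n0 def {e,h,q} use ∅
  n1 def {q} use {e}
  n2 def {h,w} use {h}
  n3 def {q} use {h}
  n4 def {h} use {h}
  n5 def {h,w} use ∅
  n6 def {w} use {e}
  n7 def {e} use {e}
  n8 def {w} use ∅

Backward fixpoint:
  n0: in=∅ out={e,h}
  n1: in={e,h} out={e,h}
  n2: in={e,h} out={e,h}
  n3: in={e,h} out={e,h}
  n4: in={e,h} out={e}
  n5: in={e} out={e}
  n6: in={e} out={e}
  n7: in={e} out=∅
  n8: in=∅ out=∅

live-out(n1) = ["e", "h"]

Answer: ["e", "h"]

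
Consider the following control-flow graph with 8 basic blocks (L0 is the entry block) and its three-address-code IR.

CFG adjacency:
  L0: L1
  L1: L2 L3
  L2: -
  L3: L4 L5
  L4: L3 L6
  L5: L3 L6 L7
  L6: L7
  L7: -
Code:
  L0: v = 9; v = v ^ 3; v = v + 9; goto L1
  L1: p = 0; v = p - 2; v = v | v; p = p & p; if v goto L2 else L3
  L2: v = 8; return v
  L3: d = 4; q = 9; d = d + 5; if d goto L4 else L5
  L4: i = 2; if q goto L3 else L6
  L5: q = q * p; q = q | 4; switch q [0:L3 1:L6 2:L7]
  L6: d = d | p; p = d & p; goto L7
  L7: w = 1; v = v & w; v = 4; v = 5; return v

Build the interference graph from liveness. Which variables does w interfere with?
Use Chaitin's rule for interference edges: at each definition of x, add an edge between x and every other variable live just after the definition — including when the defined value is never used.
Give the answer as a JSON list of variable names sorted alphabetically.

Block summaries:
  L0: def={v} ue=∅
  L1: def={p,v} ue=∅
  L2: def={v} ue=∅
  L3: def={d,q} ue=∅
  L4: def={i} ue={q}
  L5: def={q} ue={p,q}
  L6: def={d,p} ue={d,p}
  L7: def={v,w} ue={v}

Liveness:
  L0: in=∅ out=∅
  L1: in=∅ out={p,v}
  L2: in=∅ out=∅
  L3: in={p,v} out={d,p,q,v}
  L4: in={d,p,q,v} out={d,p,v}
  L5: in={d,p,q,v} out={d,p,v}
  L6: in={d,p,v} out={v}
  L7: in={v} out=∅

Interfere edges:
  d↔{i,p,q,v}
  i↔{d,p,q,v}
  p↔{d,i,q,v}
  q↔{d,i,p,v}
  v↔{d,i,p,q,w}
  w↔{v}

N(w) = ["v"]

Answer: ["v"]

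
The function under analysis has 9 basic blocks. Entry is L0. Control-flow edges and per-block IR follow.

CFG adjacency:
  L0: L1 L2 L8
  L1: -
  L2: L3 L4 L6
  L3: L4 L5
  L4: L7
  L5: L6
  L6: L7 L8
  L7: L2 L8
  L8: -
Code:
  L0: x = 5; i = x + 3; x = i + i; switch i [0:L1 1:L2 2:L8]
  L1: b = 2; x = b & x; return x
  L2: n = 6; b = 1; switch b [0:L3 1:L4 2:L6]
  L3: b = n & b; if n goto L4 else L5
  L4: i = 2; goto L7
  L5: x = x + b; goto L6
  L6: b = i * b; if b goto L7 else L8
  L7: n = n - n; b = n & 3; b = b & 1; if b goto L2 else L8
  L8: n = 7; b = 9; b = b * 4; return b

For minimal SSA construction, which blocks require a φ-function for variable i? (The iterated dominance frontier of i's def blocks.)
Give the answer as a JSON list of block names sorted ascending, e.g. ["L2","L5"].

idom tree: L1←L0 L2←L0 L3←L2 L4←L2 L5←L3 L6←L2 L7←L2 L8←L0
Dom∩ at merges:
  L2: preds {L0,L7}: {L0} ∩ {L0,L2,L7} = {L0}; idom=L0
  L4: preds {L2,L3}: {L0,L2} ∩ {L0,L2,L3} = {L0,L2}; idom=L2
  L6: preds {L2,L5}: {L0,L2} ∩ {L0,L2,L3,L5} = {L0,L2}; idom=L2
  L7: preds {L4,L6}: {L0,L2,L4} ∩ {L0,L2,L6} = {L0,L2}; idom=L2
  L8: preds {L0,L6,L7}: {L0} ∩ {L0,L2,L6} ∩ {L0,L2,L7} = {L0}; idom=L0

Frontier:
  join L2 pred L0: · stop@L0
  join L2 pred L7: L7→L2 stop@L0
  join L4 pred L2: · stop@L2
  join L4 pred L3: L3 stop@L2
  join L6 pred L2: · stop@L2
  join L6 pred L5: L5→L3 stop@L2
  join L7 pred L4: L4 stop@L2
  join L7 pred L6: L6 stop@L2
  join L8 pred L0: · stop@L0
  join L8 pred L6: L6→L2 stop@L0
  join L8 pred L7: L7→L2 stop@L0
  L0: DF=∅
  L1: DF=∅
  L2: DF={L2,L8}
  L3: DF={L4,L6}
  L4: DF={L7}
  L5: DF={L6}
  L6: DF={L7,L8}
  L7: DF={L2,L8}
  L8: DF=∅

φ for i: defs {L0,L4}
  DF⁺ = {L2,L7,L8}

Answer: ["L2", "L7", "L8"]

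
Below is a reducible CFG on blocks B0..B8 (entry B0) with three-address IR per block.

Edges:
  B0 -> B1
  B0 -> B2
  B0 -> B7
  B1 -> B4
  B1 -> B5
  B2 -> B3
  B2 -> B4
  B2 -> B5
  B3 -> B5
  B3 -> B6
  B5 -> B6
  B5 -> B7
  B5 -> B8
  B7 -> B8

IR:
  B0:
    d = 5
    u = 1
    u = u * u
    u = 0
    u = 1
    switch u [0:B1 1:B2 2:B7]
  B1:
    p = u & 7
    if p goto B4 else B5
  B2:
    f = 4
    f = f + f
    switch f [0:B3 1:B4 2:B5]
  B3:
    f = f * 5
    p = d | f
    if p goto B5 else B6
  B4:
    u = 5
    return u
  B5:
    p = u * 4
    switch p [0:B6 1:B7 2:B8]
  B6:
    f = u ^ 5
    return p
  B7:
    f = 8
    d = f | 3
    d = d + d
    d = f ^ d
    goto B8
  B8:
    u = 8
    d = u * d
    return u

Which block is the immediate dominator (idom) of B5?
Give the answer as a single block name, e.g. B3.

idom tree: B1←B0 B2←B0 B3←B2 B4←B0 B5←B0 B6←B0 B7←B0 B8←B0
Join-block Dom:
  B4: preds {B1,B2}: {B0,B1} ∩ {B0,B2} = {B0}; idom=B0
  B5: preds {B1,B2,B3}: {B0,B1} ∩ {B0,B2} ∩ {B0,B2,B3} = {B0}; idom=B0
  B6: preds {B3,B5}: {B0,B2,B3} ∩ {B0,B5} = {B0}; idom=B0
  B7: preds {B0,B5}: {B0} ∩ {B0,B5} = {B0}; idom=B0
  B8: preds {B5,B7}: {B0,B5} ∩ {B0,B7} = {B0}; idom=B0

idom(B5) = B0

Answer: B0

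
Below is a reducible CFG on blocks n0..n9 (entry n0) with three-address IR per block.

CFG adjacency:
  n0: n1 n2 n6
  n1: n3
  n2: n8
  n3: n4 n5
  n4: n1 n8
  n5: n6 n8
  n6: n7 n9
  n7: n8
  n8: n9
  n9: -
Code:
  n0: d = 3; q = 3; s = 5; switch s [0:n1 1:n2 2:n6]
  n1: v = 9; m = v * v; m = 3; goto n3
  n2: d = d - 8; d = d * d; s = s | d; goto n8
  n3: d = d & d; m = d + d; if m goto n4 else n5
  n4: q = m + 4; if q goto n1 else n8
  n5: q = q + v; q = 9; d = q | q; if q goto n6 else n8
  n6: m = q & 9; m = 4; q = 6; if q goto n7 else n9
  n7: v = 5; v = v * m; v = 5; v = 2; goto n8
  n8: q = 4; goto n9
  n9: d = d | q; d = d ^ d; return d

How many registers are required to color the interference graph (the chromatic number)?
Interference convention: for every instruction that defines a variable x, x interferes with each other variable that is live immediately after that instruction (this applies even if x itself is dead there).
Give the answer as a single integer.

Answer: 4

Derivation:
Block summaries:
  n0 def {d,q,s} use ∅
  n1 def {m,v} use ∅
  n2 def {d,s} use {d,s}
  n3 def {d,m} use {d}
  n4 def {q} use {m}
  n5 def {d,q} use {q,v}
  n6 def {m,q} use {q}
  n7 def {v} use {m}
  n8 def {q} use ∅
  n9 def {d} use {d,q}

Live sets:
  n0: in=∅ out={d,q,s}
  n1: in={d,q} out={d,q,v}
  n2: in={d,s} out={d}
  n3: in={d,q,v} out={d,m,q,v}
  n4: in={d,m} out={d,q}
  n5: in={q,v} out={d,q}
  n6: in={d,q} out={d,m,q}
  n7: in={d,m} out={d}
  n8: in={d} out={d,q}
  n9: in={d,q} out=∅

Conflict graph:
  d↔{m,q,s,v}
  m↔{d,q,v}
  q↔{d,m,s,v}
  s↔{d,q}
  v↔{d,m,q}

Colouring:
  clique {d,m,q,v} ⇒ need ≥ 4
  4-colouring: R0={d}  R1={q}  R2={m,s}  R3={v}
  χ = 4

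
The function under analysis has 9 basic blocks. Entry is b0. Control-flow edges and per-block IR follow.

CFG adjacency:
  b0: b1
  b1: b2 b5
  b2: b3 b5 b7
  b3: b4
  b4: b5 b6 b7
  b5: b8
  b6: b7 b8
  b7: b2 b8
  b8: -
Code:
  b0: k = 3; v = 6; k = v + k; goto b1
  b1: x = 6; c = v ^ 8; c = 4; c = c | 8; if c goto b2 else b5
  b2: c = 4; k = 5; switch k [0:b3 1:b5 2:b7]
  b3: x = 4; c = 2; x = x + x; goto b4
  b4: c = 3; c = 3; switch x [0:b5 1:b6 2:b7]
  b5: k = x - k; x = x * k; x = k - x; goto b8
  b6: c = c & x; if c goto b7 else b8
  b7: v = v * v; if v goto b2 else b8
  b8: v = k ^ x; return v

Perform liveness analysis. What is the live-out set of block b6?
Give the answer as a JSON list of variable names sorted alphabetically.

Answer: ["k", "v", "x"]

Derivation:
Per-block:
  b0: {k,v} / ∅
  b1: {c,x} / {v}
  b2: {c,k} / ∅
  b3: {c,x} / ∅
  b4: {c} / {x}
  b5: {k,x} / {k,x}
  b6: {c} / {c,x}
  b7: {v} / {v}
  b8: {v} / {k,x}

Backward fixpoint:
  live b0: ∅→{k,v}
  live b1: {k,v}→{k,v,x}
  live b2: {v,x}→{k,v,x}
  live b3: {k,v}→{k,v,x}
  live b4: {k,v,x}→{c,k,v,x}
  live b5: {k,x}→{k,x}
  live b6: {c,k,v,x}→{k,v,x}
  live b7: {k,v,x}→{k,v,x}
  live b8: {k,x}→∅

live-out(b6) = ["k", "v", "x"]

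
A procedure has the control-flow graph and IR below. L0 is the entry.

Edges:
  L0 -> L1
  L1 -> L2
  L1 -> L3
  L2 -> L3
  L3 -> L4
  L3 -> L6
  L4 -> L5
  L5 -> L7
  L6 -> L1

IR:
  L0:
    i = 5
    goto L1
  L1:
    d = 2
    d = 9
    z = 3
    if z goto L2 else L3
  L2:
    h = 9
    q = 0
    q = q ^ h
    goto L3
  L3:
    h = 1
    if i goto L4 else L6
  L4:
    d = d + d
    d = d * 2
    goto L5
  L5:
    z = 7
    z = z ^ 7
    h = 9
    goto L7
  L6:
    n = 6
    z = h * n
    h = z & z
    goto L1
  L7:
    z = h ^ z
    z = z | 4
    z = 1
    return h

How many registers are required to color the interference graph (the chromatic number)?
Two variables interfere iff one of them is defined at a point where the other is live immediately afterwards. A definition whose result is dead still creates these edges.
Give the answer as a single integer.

Answer: 4

Working:
Per-block:
  L0: {i} / ∅
  L1: {d,z} / ∅
  L2: {h,q} / ∅
  L3: {h} / {i}
  L4: {d} / {d}
  L5: {h,z} / ∅
  L6: {h,n,z} / {h}
  L7: {z} / {h,z}

Liveness:
  live L0: ∅→{i}
  live L1: {i}→{d,i}
  live L2: {d,i}→{d,i}
  live L3: {d,i}→{d,h,i}
  live L4: {d}→∅
  live L5: ∅→{h,z}
  live L6: {h,i}→{i}
  live L7: {h,z}→∅

Interfere edges:
  d — {h,i,q,z}
  h — {d,i,n,q,z}
  i — {d,h,n,q,z}
  n — {h,i}
  q — {d,h,i}
  z — {d,h,i}

Colouring:
  {d,h,i,q} pairwise interfere (4-clique) ⇒ χ ≥ 4
  assign d→c2 h→c0 i→c1 n→c2 q→c3 z→c3 — no edge inside a register ⇒ χ ≤ 4
  χ = 4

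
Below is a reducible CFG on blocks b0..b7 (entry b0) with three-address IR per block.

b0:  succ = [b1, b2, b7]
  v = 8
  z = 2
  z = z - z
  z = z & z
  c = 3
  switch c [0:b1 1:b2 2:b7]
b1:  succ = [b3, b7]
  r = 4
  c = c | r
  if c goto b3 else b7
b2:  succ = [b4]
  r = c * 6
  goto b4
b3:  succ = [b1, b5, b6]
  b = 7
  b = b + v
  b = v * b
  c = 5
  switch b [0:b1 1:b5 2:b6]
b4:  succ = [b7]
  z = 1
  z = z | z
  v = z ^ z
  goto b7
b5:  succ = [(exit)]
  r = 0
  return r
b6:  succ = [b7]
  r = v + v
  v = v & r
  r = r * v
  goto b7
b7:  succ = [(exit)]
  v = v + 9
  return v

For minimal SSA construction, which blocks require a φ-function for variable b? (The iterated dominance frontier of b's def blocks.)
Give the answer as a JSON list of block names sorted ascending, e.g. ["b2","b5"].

idom tree: b1←b0 b2←b0 b3←b1 b4←b2 b5←b3 b6←b3 b7←b0
Join-block Dom:
  b1: preds {b0,b3}: {b0} ∩ {b0,b1,b3} = {b0}; idom=b0
  b7: preds {b0,b1,b4,b6}: {b0} ∩ {b0,b1} ∩ {b0,b2,b4} ∩ {b0,b1,b3,b6} = {b0}; idom=b0

Frontier:
  join b1 pred b0: · stop@b0
  join b1 pred b3: b3→b1 stop@b0
  join b7 pred b0: · stop@b0
  join b7 pred b1: b1 stop@b0
  join b7 pred b4: b4→b2 stop@b0
  join b7 pred b6: b6→b3→b1 stop@b0
  b0: DF=∅
  b1: DF={b1,b7}
  b2: DF={b7}
  b3: DF={b1,b7}
  b4: DF={b7}
  b5: DF=∅
  b6: DF={b7}
  b7: DF=∅

φ for b: defs {b3}
  DF⁺ = {b1,b7}

Answer: ["b1", "b7"]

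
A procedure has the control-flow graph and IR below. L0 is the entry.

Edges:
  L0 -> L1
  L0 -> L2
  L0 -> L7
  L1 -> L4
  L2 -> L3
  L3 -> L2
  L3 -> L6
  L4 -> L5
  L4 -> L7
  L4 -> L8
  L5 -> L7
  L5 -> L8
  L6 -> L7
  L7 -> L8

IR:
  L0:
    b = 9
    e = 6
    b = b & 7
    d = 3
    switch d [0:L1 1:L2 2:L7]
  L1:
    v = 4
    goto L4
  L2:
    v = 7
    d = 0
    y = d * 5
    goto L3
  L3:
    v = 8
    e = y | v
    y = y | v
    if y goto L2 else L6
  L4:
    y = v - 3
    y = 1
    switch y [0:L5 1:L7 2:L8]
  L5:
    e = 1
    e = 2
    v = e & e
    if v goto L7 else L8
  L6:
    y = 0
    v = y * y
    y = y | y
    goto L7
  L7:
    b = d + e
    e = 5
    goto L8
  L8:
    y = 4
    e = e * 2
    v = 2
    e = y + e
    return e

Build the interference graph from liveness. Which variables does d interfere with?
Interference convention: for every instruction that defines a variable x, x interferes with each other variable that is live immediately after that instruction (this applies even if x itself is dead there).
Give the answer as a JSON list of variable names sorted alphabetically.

def/use:
  L0 def {b,d,e} use ∅
  L1 def {v} use ∅
  L2 def {d,v,y} use ∅
  L3 def {e,v,y} use {y}
  L4 def {y} use {v}
  L5 def {e,v} use ∅
  L6 def {v,y} use ∅
  L7 def {b,e} use {d,e}
  L8 def {e,v,y} use {e}

Liveness:
  live L0: ∅→{d,e}
  live L1: {d,e}→{d,e,v}
  live L2: ∅→{d,y}
  live L3: {d,y}→{d,e}
  live L4: {d,e,v}→{d,e}
  live L5: {d}→{d,e}
  live L6: {d,e}→{d,e}
  live L7: {d,e}→{e}
  live L8: {e}→∅

Interference:
  b — {e}
  d — {e,v,y}
  e — {b,d,v,y}
  v — {d,e,y}
  y — {d,e,v}

N(d) = ["e", "v", "y"]

Answer: ["e", "v", "y"]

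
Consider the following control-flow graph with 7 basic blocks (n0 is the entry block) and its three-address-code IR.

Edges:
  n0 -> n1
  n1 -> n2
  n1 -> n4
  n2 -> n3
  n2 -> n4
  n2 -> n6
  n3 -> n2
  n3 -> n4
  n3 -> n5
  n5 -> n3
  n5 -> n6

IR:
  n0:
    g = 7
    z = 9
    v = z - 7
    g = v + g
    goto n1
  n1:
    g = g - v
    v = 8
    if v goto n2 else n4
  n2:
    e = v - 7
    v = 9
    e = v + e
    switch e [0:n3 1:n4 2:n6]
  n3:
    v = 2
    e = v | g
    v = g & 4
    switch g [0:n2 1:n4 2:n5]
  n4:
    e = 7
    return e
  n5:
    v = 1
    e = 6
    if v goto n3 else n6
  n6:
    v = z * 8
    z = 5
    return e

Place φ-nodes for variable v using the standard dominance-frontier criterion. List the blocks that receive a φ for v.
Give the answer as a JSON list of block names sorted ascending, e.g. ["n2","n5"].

idom tree: n1←n0 n2←n1 n3←n2 n4←n1 n5←n3 n6←n2
Join-block Dom:
  n2: preds {n1,n3}: {n0,n1} ∩ {n0,n1,n2,n3} = {n0,n1}; idom=n1
  n3: preds {n2,n5}: {n0,n1,n2} ∩ {n0,n1,n2,n3,n5} = {n0,n1,n2}; idom=n2
  n4: preds {n1,n2,n3}: {n0,n1} ∩ {n0,n1,n2} ∩ {n0,n1,n2,n3} = {n0,n1}; idom=n1
  n6: preds {n2,n5}: {n0,n1,n2} ∩ {n0,n1,n2,n3,n5} = {n0,n1,n2}; idom=n2

Frontier:
  n2←n1: walk · to n1
  n2←n3: walk n3→n2 to n1
  n3←n2: walk · to n2
  n3←n5: walk n5→n3 to n2
  n4←n1: walk · to n1
  n4←n2: walk n2 to n1
  n4←n3: walk n3→n2 to n1
  n6←n2: walk · to n2
  n6←n5: walk n5→n3 to n2
  DF(n0)=∅
  DF(n1)=∅
  DF(n2)={n2,n4}
  DF(n3)={n2,n3,n4,n6}
  DF(n4)=∅
  DF(n5)={n3,n6}
  DF(n6)=∅

φ for v: defs {n0,n1,n2,n3,n5,n6}
  DF⁺ = {n2,n3,n4,n6}

Answer: ["n2", "n3", "n4", "n6"]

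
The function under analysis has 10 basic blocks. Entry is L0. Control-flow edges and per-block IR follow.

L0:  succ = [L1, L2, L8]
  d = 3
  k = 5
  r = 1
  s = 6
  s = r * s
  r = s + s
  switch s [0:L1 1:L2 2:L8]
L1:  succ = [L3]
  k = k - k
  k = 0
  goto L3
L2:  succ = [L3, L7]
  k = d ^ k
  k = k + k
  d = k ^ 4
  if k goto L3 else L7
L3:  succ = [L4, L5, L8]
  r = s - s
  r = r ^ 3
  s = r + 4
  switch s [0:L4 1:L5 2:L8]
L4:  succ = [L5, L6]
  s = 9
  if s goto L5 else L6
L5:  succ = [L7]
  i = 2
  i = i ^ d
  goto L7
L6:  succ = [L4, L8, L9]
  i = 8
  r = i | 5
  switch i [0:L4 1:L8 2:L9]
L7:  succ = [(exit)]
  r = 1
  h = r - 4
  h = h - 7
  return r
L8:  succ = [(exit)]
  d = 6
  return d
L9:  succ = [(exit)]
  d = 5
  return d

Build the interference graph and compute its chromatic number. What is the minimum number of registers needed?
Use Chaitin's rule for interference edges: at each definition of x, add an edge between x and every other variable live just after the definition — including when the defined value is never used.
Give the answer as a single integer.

Answer: 4

Derivation:
Per-block:
  L0: {d,k,r,s} / ∅
  L1: {k} / {k}
  L2: {d,k} / {d,k}
  L3: {r,s} / {s}
  L4: {s} / ∅
  L5: {i} / {d}
  L6: {i,r} / ∅
  L7: {h,r} / ∅
  L8: {d} / ∅
  L9: {d} / ∅

Live sets:
  live L0: ∅→{d,k,s}
  live L1: {d,k,s}→{d,s}
  live L2: {d,k,s}→{d,s}
  live L3: {d,s}→{d}
  live L4: {d}→{d}
  live L5: {d}→∅
  live L6: {d}→{d}
  live L7: ∅→∅
  live L8: ∅→∅
  live L9: ∅→∅

Interfere edges:
  d↔{i,k,r,s}
  h↔{r}
  i↔{d,r}
  k↔{d,r,s}
  r↔{d,h,i,k,s}
  s↔{d,k,r}

Chromatic number:
  lower bound: {d,k,r,s} mutually conflict ⇒ χ ≥ 4
  assign d→c1 h→c1 i→c2 k→c2 r→c0 s→c3 — no edge inside a register ⇒ χ ≤ 4
  χ = 4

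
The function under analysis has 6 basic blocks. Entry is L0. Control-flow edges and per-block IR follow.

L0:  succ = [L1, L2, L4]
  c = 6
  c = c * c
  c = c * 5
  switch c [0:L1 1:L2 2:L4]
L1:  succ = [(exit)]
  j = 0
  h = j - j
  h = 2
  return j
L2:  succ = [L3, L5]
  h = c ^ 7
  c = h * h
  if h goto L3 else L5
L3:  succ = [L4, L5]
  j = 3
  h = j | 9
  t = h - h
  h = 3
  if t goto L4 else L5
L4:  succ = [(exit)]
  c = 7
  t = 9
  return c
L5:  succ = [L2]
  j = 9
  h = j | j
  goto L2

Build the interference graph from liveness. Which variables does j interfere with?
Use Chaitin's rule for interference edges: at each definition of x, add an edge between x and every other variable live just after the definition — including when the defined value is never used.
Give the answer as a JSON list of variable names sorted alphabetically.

Per-block:
  L0: {c} / ∅
  L1: {h,j} / ∅
  L2: {c,h} / {c}
  L3: {h,j,t} / ∅
  L4: {c,t} / ∅
  L5: {h,j} / ∅

Live sets:
  live L0: ∅→{c}
  live L1: ∅→∅
  live L2: {c}→{c}
  live L3: {c}→{c}
  live L4: ∅→∅
  live L5: {c}→{c}

Conflict graph:
  c: {h,j,t}
  h: {c,j,t}
  j: {c,h}
  t: {c,h}

N(j) = ["c", "h"]

Answer: ["c", "h"]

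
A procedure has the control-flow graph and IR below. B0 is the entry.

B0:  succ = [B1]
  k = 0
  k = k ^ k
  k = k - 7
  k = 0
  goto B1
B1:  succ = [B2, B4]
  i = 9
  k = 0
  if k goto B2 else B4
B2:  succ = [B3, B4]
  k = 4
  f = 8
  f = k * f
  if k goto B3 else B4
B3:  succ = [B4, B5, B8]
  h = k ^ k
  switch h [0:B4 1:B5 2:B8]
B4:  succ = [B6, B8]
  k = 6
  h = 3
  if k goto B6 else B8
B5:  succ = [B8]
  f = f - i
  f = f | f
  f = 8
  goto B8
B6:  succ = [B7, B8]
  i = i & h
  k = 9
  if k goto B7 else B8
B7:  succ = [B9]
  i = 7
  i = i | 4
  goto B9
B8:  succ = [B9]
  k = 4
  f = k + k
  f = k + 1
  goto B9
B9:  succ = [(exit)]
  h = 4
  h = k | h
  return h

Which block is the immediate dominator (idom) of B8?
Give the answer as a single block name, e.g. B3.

Answer: B1

Working:
idom tree: B1←B0 B2←B1 B3←B2 B4←B1 B5←B3 B6←B4 B7←B6 B8←B1 B9←B1
Join-block Dom:
  B4: preds {B1,B2,B3}: {B0,B1} ∩ {B0,B1,B2} ∩ {B0,B1,B2,B3} = {B0,B1}; idom=B1
  B8: preds {B3,B4,B5,B6}: {B0,B1,B2,B3} ∩ {B0,B1,B4} ∩ {B0,B1,B2,B3,B5} ∩ {B0,B1,B4,B6} = {B0,B1}; idom=B1
  B9: preds {B7,B8}: {B0,B1,B4,B6,B7} ∩ {B0,B1,B8} = {B0,B1}; idom=B1

idom(B8) = B1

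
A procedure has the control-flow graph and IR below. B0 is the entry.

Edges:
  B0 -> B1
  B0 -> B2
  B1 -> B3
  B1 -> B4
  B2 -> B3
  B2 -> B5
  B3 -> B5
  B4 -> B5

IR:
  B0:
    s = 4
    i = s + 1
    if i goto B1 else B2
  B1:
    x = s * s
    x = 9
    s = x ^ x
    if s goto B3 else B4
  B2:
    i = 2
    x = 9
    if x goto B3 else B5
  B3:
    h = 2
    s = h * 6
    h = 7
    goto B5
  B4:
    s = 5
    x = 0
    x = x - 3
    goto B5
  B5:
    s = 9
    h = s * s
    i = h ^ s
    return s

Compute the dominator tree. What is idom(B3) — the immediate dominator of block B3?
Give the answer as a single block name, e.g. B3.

Answer: B0

Analysis:
idom tree: B1←B0 B2←B0 B3←B0 B4←B1 B5←B0
Dom at joins:
  B3: preds {B1,B2}: {B0,B1} ∩ {B0,B2} = {B0}; idom=B0
  B5: preds {B2,B3,B4}: {B0,B2} ∩ {B0,B3} ∩ {B0,B1,B4} = {B0}; idom=B0

idom(B3) = B0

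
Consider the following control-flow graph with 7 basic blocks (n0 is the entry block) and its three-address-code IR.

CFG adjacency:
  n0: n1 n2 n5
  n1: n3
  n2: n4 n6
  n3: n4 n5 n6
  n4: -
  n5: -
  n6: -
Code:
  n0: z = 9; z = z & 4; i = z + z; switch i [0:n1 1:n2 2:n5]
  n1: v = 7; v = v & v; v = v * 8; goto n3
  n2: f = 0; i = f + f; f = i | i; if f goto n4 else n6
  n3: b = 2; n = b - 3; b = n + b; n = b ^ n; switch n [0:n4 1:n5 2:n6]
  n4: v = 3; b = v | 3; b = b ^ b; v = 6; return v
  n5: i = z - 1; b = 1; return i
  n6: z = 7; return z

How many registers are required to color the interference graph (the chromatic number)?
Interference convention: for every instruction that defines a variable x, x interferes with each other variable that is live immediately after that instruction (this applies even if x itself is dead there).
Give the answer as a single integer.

def/use:
  n0: {i,z} / ∅
  n1: {v} / ∅
  n2: {f,i} / ∅
  n3: {b,n} / ∅
  n4: {b,v} / ∅
  n5: {b,i} / {z}
  n6: {z} / ∅

Live sets:
  n0 li=∅ lo={z}
  n1 li={z} lo={z}
  n2 li=∅ lo=∅
  n3 li={z} lo={z}
  n4 li=∅ lo=∅
  n5 li={z} lo=∅
  n6 li=∅ lo=∅

Interfere edges:
  b: {i,n,z}
  f: ∅
  i: {b,z}
  n: {b,z}
  v: {z}
  z: {b,i,n,v}

Colouring:
  lower bound: {b,i,z} mutually conflict ⇒ χ ≥ 3
  assign b→c1 f→c0 i→c2 n→c2 v→c1 z→c0 — no edge inside a register ⇒ χ ≤ 3
  χ = 3

Answer: 3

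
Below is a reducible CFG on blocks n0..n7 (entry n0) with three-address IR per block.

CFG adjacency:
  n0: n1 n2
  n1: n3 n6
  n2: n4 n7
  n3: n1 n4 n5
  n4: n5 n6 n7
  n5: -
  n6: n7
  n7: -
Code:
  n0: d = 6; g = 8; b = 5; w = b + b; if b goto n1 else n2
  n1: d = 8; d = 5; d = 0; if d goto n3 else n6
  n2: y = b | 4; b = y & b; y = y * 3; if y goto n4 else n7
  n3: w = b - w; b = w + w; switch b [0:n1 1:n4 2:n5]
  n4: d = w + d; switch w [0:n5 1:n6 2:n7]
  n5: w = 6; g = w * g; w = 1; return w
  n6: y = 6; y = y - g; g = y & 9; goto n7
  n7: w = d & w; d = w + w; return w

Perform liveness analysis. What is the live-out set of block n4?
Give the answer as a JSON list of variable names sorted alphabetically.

Answer: ["d", "g", "w"]

Derivation:
Per-block:
  n0 def {b,d,g,w} use ∅
  n1 def {d} use ∅
  n2 def {b,y} use {b}
  n3 def {b,w} use {b,w}
  n4 def {d} use {d,w}
  n5 def {g,w} use {g}
  n6 def {g,y} use {g}
  n7 def {d,w} use {d,w}

Backward fixpoint:
  n0: in=∅ out={b,d,g,w}
  n1: in={b,g,w} out={b,d,g,w}
  n2: in={b,d,g,w} out={d,g,w}
  n3: in={b,d,g,w} out={b,d,g,w}
  n4: in={d,g,w} out={d,g,w}
  n5: in={g} out=∅
  n6: in={d,g,w} out={d,w}
  n7: in={d,w} out=∅

live-out(n4) = ["d", "g", "w"]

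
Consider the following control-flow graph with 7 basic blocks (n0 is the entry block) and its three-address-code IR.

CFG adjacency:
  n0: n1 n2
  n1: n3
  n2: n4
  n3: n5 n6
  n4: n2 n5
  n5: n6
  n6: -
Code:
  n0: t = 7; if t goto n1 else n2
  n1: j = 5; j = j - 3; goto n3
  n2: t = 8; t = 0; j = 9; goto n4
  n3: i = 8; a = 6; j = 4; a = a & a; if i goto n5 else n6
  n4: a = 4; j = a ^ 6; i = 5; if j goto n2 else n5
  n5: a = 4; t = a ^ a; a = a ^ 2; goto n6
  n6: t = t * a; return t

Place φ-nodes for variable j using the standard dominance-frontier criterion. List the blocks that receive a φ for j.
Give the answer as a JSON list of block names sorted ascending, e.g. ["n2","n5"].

idom tree: n1←n0 n2←n0 n3←n1 n4←n2 n5←n0 n6←n0
Dom∩ at merges:
  n2: preds {n0,n4}: {n0} ∩ {n0,n2,n4} = {n0}; idom=n0
  n5: preds {n3,n4}: {n0,n1,n3} ∩ {n0,n2,n4} = {n0}; idom=n0
  n6: preds {n3,n5}: {n0,n1,n3} ∩ {n0,n5} = {n0}; idom=n0

Frontier:
  n2←n0: walk · to n0
  n2←n4: walk n4→n2 to n0
  n5←n3: walk n3→n1 to n0
  n5←n4: walk n4→n2 to n0
  n6←n3: walk n3→n1 to n0
  n6←n5: walk n5 to n0
  DF(n0)=∅
  DF(n1)={n5,n6}
  DF(n2)={n2,n5}
  DF(n3)={n5,n6}
  DF(n4)={n2,n5}
  DF(n5)={n6}
  DF(n6)=∅

φ for j: defs {n1,n2,n3,n4}
  DF⁺ = {n2,n5,n6}

Answer: ["n2", "n5", "n6"]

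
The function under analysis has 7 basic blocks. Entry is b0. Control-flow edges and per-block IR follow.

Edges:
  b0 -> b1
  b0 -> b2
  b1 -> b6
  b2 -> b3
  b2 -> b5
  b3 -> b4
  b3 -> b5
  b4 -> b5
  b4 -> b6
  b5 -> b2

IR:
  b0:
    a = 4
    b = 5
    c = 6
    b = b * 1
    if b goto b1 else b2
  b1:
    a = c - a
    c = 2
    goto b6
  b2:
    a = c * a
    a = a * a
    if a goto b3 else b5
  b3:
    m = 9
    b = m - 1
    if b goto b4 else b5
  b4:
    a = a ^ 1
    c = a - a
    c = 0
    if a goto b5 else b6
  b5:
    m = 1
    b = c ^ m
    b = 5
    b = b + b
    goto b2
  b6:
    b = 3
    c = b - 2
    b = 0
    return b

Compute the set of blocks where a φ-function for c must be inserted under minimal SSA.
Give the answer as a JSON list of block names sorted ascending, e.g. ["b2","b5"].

Answer: ["b2", "b5", "b6"]

Analysis:
idom tree: b1←b0 b2←b0 b3←b2 b4←b3 b5←b2 b6←b0
Dom∩ at merges:
  b2: preds {b0,b5}: {b0} ∩ {b0,b2,b5} = {b0}; idom=b0
  b5: preds {b2,b3,b4}: {b0,b2} ∩ {b0,b2,b3} ∩ {b0,b2,b3,b4} = {b0,b2}; idom=b2
  b6: preds {b1,b4}: {b0,b1} ∩ {b0,b2,b3,b4} = {b0}; idom=b0

DF derivation:
  join b2 pred b0: · stop@b0
  join b2 pred b5: b5→b2 stop@b0
  join b5 pred b2: · stop@b2
  join b5 pred b3: b3 stop@b2
  join b5 pred b4: b4→b3 stop@b2
  join b6 pred b1: b1 stop@b0
  join b6 pred b4: b4→b3→b2 stop@b0
  DF(b0)=∅
  DF(b1)={b6}
  DF(b2)={b2,b6}
  DF(b3)={b5,b6}
  DF(b4)={b5,b6}
  DF(b5)={b2}
  DF(b6)=∅

φ for c: defs {b0,b1,b4,b6}
  DF⁺ = {b2,b5,b6}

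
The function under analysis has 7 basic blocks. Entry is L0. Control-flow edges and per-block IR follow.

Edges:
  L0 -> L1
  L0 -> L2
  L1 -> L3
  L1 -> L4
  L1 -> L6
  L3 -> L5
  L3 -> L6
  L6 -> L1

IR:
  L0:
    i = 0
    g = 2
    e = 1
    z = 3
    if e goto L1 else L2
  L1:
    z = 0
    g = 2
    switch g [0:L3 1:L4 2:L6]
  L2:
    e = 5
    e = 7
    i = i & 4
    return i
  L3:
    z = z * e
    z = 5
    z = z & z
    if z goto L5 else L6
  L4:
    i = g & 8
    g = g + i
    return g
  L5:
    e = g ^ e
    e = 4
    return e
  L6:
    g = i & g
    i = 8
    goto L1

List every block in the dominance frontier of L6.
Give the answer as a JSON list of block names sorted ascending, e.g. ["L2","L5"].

idom tree: L1←L0 L2←L0 L3←L1 L4←L1 L5←L3 L6←L1
Dom at joins:
  L1: preds {L0,L6}: {L0} ∩ {L0,L1,L6} = {L0}; idom=L0
  L6: preds {L1,L3}: {L0,L1} ∩ {L0,L1,L3} = {L0,L1}; idom=L1

DF derivation:
  L1←L0: walk · to L0
  L1←L6: walk L6→L1 to L0
  L6←L1: walk · to L1
  L6←L3: walk L3 to L1
  L0: DF=∅
  L1: DF={L1}
  L2: DF=∅
  L3: DF={L6}
  L4: DF=∅
  L5: DF=∅
  L6: DF={L1}

DF(L6) = ["L1"]

Answer: ["L1"]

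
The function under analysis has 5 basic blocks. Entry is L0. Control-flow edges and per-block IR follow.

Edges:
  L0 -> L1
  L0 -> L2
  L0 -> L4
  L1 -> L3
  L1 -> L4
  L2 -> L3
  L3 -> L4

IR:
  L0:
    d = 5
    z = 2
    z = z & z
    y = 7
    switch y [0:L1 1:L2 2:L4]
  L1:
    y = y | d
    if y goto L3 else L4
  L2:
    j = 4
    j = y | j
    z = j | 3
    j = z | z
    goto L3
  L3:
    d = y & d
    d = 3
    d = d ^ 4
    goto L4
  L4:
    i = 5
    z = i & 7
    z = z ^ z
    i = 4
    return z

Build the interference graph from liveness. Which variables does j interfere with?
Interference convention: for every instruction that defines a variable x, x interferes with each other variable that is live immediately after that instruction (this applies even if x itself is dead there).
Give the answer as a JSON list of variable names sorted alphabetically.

Per-block:
  L0 def {d,y,z} use ∅
  L1 def {y} use {d,y}
  L2 def {j,z} use {y}
  L3 def {d} use {d,y}
  L4 def {i,z} use ∅

Backward fixpoint:
  L0 li=∅ lo={d,y}
  L1 li={d,y} lo={d,y}
  L2 li={d,y} lo={d,y}
  L3 li={d,y} lo=∅
  L4 li=∅ lo=∅

Conflict graph:
  d: {j,y,z}
  i: {z}
  j: {d,y}
  y: {d,j,z}
  z: {d,i,y}

N(j) = ["d", "y"]

Answer: ["d", "y"]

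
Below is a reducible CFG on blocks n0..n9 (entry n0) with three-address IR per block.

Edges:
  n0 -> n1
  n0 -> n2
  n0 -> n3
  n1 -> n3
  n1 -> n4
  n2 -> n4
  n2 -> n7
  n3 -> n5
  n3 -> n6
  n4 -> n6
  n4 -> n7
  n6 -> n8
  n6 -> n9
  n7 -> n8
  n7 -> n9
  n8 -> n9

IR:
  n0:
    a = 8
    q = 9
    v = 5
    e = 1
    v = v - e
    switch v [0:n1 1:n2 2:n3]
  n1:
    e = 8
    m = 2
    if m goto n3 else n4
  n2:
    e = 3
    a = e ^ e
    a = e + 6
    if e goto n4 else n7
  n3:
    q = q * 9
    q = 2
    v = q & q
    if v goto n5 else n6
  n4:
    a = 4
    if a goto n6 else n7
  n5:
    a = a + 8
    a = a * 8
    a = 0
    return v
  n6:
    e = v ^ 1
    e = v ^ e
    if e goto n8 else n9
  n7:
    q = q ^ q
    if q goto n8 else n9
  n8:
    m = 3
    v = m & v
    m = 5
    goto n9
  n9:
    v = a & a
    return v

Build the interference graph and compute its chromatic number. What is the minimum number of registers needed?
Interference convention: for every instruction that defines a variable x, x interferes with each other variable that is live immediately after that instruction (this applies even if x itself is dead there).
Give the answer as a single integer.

Block summaries:
  n0 def {a,e,q,v} use ∅
  n1 def {e,m} use ∅
  n2 def {a,e} use ∅
  n3 def {q,v} use {q}
  n4 def {a} use ∅
  n5 def {a} use {a,v}
  n6 def {e} use {v}
  n7 def {q} use {q}
  n8 def {m,v} use {v}
  n9 def {v} use {a}

Live sets:
  live n0: ∅→{a,q,v}
  live n1: {a,q,v}→{a,q,v}
  live n2: {q,v}→{a,q,v}
  live n3: {a,q}→{a,v}
  live n4: {q,v}→{a,q,v}
  live n5: {a,v}→∅
  live n6: {a,v}→{a,v}
  live n7: {a,q,v}→{a,v}
  live n8: {a,v}→{a}
  live n9: {a}→∅

Interfere edges:
  a↔{e,m,q,v}
  e↔{a,q,v}
  m↔{a,q,v}
  q↔{a,e,m,v}
  v↔{a,e,m,q}

Registers:
  lower bound: {a,e,q,v} mutually conflict ⇒ χ ≥ 4
  assign a→r0 e→r3 m→r3 q→r1 v→r2 — no edge inside a register ⇒ χ ≤ 4
  χ = 4

Answer: 4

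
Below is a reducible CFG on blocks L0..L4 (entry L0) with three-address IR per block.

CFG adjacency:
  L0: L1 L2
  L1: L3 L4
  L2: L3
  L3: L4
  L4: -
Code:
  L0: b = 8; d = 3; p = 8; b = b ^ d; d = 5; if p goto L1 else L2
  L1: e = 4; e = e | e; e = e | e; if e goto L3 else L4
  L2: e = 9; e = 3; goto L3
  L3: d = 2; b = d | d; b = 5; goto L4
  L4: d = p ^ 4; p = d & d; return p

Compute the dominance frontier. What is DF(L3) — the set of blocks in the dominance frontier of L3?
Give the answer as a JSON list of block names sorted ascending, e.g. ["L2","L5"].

Answer: ["L4"]

Analysis:
idom tree: L1←L0 L2←L0 L3←L0 L4←L0
Dom at joins:
  L3: preds {L1,L2}: {L0,L1} ∩ {L0,L2} = {L0}; idom=L0
  L4: preds {L1,L3}: {L0,L1} ∩ {L0,L3} = {L0}; idom=L0

DF walk-up:
  L3←L1: walk L1 to L0
  L3←L2: walk L2 to L0
  L4←L1: walk L1 to L0
  L4←L3: walk L3 to L0
  DF(L0)=∅
  DF(L1)={L3,L4}
  DF(L2)={L3}
  DF(L3)={L4}
  DF(L4)=∅

DF(L3) = ["L4"]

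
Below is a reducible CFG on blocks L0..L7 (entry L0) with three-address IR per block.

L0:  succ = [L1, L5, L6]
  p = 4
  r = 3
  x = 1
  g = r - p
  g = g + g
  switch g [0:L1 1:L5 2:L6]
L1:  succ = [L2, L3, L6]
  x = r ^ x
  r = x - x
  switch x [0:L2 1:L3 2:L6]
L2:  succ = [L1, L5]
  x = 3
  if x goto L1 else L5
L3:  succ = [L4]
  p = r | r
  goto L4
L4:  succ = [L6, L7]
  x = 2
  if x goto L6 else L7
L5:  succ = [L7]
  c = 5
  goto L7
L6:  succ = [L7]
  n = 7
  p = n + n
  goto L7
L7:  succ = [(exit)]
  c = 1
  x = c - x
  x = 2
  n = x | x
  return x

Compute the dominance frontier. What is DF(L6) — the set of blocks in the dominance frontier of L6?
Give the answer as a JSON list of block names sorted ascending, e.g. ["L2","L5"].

Answer: ["L7"]

Working:
idom tree: L1←L0 L2←L1 L3←L1 L4←L3 L5←L0 L6←L0 L7←L0
Dom at joins:
  L1: preds {L0,L2}: {L0} ∩ {L0,L1,L2} = {L0}; idom=L0
  L5: preds {L0,L2}: {L0} ∩ {L0,L1,L2} = {L0}; idom=L0
  L6: preds {L0,L1,L4}: {L0} ∩ {L0,L1} ∩ {L0,L1,L3,L4} = {L0}; idom=L0
  L7: preds {L4,L5,L6}: {L0,L1,L3,L4} ∩ {L0,L5} ∩ {L0,L6} = {L0}; idom=L0

DF walk-up:
  L1←L0: walk · to L0
  L1←L2: walk L2→L1 to L0
  L5←L0: walk · to L0
  L5←L2: walk L2→L1 to L0
  L6←L0: walk · to L0
  L6←L1: walk L1 to L0
  L6←L4: walk L4→L3→L1 to L0
  L7←L4: walk L4→L3→L1 to L0
  L7←L5: walk L5 to L0
  L7←L6: walk L6 to L0
  DF(L0)=∅
  DF(L1)={L1,L5,L6,L7}
  DF(L2)={L1,L5}
  DF(L3)={L6,L7}
  DF(L4)={L6,L7}
  DF(L5)={L7}
  DF(L6)={L7}
  DF(L7)=∅

DF(L6) = ["L7"]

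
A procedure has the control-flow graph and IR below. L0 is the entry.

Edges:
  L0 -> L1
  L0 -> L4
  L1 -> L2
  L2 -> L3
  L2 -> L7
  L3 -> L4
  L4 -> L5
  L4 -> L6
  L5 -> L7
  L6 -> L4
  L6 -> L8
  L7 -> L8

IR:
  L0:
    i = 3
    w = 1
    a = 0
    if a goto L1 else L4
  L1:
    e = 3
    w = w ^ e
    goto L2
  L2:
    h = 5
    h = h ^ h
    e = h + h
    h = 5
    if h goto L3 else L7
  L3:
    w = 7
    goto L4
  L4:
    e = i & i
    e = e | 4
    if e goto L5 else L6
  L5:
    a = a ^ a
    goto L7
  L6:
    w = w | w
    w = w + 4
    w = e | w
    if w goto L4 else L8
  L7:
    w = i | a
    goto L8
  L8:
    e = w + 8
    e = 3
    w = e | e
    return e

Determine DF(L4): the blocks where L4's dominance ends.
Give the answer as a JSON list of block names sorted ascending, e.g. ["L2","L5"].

Answer: ["L4", "L7", "L8"]

Analysis:
idom tree: L1←L0 L2←L1 L3←L2 L4←L0 L5←L4 L6←L4 L7←L0 L8←L0
Join-block Dom:
  L4: preds {L0,L3,L6}: {L0} ∩ {L0,L1,L2,L3} ∩ {L0,L4,L6} = {L0}; idom=L0
  L7: preds {L2,L5}: {L0,L1,L2} ∩ {L0,L4,L5} = {L0}; idom=L0
  L8: preds {L6,L7}: {L0,L4,L6} ∩ {L0,L7} = {L0}; idom=L0

DF derivation:
  join L4 pred L0: · stop@L0
  join L4 pred L3: L3→L2→L1 stop@L0
  join L4 pred L6: L6→L4 stop@L0
  join L7 pred L2: L2→L1 stop@L0
  join L7 pred L5: L5→L4 stop@L0
  join L8 pred L6: L6→L4 stop@L0
  join L8 pred L7: L7 stop@L0
  DF(L0)=∅
  DF(L1)={L4,L7}
  DF(L2)={L4,L7}
  DF(L3)={L4}
  DF(L4)={L4,L7,L8}
  DF(L5)={L7}
  DF(L6)={L4,L8}
  DF(L7)={L8}
  DF(L8)=∅

DF(L4) = ["L4", "L7", "L8"]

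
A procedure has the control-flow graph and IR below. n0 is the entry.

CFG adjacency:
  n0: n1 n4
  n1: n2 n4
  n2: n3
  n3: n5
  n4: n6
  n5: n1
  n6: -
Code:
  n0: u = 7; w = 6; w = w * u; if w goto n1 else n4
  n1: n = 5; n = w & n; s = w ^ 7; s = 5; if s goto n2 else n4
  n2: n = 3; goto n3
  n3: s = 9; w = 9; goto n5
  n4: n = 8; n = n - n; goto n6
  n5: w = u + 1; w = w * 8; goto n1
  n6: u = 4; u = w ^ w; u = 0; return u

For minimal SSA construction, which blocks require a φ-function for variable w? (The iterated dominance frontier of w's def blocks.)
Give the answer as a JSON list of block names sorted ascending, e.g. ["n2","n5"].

Answer: ["n1", "n4"]

Derivation:
idom tree: n1←n0 n2←n1 n3←n2 n4←n0 n5←n3 n6←n4
Dom at joins:
  n1: preds {n0,n5}: {n0} ∩ {n0,n1,n2,n3,n5} = {n0}; idom=n0
  n4: preds {n0,n1}: {n0} ∩ {n0,n1} = {n0}; idom=n0

Frontier:
  n1←n0: walk · to n0
  n1←n5: walk n5→n3→n2→n1 to n0
  n4←n0: walk · to n0
  n4←n1: walk n1 to n0
  n0 → ∅
  n1 → {n1,n4}
  n2 → {n1}
  n3 → {n1}
  n4 → ∅
  n5 → {n1}
  n6 → ∅

φ for w: defs {n0,n3,n5}
  DF⁺ = {n1,n4}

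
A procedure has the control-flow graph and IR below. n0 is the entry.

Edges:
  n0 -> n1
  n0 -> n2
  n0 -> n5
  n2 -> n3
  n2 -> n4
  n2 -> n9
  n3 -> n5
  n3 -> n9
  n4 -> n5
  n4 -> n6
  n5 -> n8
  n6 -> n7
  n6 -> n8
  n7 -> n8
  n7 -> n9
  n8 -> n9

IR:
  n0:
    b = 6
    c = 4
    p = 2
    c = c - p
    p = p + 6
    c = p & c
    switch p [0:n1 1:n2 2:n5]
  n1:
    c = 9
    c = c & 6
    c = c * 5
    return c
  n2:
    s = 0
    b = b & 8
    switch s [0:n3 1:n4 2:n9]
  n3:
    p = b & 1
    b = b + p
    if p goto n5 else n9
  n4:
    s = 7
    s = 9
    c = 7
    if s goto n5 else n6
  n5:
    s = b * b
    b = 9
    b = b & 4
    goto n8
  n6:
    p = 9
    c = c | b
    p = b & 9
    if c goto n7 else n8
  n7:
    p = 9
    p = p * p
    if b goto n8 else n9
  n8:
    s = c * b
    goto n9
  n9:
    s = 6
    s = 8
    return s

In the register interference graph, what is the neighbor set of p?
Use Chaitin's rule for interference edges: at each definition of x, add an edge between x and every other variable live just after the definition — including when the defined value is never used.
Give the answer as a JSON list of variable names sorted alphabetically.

Answer: ["b", "c"]

Analysis:
Block summaries:
  n0: def={b,c,p} ue=∅
  n1: def={c} ue=∅
  n2: def={b,s} ue={b}
  n3: def={b,p} ue={b}
  n4: def={c,s} ue=∅
  n5: def={b,s} ue={b}
  n6: def={c,p} ue={b,c}
  n7: def={p} ue={b}
  n8: def={s} ue={b,c}
  n9: def={s} ue=∅

Live sets:
  n0 li=∅ lo={b,c}
  n1 li=∅ lo=∅
  n2 li={b,c} lo={b,c}
  n3 li={b,c} lo={b,c}
  n4 li={b} lo={b,c}
  n5 li={b,c} lo={b,c}
  n6 li={b,c} lo={b,c}
  n7 li={b,c} lo={b,c}
  n8 li={b,c} lo=∅
  n9 li=∅ lo=∅

Interference:
  b↔{c,p,s}
  c↔{b,p,s}
  p↔{b,c}
  s↔{b,c}

N(p) = ["b", "c"]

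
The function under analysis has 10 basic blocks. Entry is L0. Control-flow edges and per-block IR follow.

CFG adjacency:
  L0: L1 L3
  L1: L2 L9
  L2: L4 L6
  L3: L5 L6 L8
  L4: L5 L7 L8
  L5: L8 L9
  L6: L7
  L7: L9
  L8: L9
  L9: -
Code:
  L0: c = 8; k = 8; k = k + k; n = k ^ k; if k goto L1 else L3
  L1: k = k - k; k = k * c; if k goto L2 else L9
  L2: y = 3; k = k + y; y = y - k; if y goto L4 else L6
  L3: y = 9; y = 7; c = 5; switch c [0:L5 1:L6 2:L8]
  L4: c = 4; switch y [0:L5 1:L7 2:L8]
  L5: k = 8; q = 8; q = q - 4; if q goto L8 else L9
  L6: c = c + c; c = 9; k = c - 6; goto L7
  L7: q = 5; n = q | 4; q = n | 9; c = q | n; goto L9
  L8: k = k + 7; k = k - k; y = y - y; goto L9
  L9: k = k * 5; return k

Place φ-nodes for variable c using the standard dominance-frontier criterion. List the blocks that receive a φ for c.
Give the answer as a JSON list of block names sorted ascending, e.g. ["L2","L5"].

idom tree: L1←L0 L2←L1 L3←L0 L4←L2 L5←L0 L6←L0 L7←L0 L8←L0 L9←L0
Dom∩ at merges:
  L5: preds {L3,L4}: {L0,L3} ∩ {L0,L1,L2,L4} = {L0}; idom=L0
  L6: preds {L2,L3}: {L0,L1,L2} ∩ {L0,L3} = {L0}; idom=L0
  L7: preds {L4,L6}: {L0,L1,L2,L4} ∩ {L0,L6} = {L0}; idom=L0
  L8: preds {L3,L4,L5}: {L0,L3} ∩ {L0,L1,L2,L4} ∩ {L0,L5} = {L0}; idom=L0
  L9: preds {L1,L5,L7,L8}: {L0,L1} ∩ {L0,L5} ∩ {L0,L7} ∩ {L0,L8} = {L0}; idom=L0

DF walk-up:
  L5←L3: walk L3 to L0
  L5←L4: walk L4→L2→L1 to L0
  L6←L2: walk L2→L1 to L0
  L6←L3: walk L3 to L0
  L7←L4: walk L4→L2→L1 to L0
  L7←L6: walk L6 to L0
  L8←L3: walk L3 to L0
  L8←L4: walk L4→L2→L1 to L0
  L8←L5: walk L5 to L0
  L9←L1: walk L1 to L0
  L9←L5: walk L5 to L0
  L9←L7: walk L7 to L0
  L9←L8: walk L8 to L0
  L0 → ∅
  L1 → {L5,L6,L7,L8,L9}
  L2 → {L5,L6,L7,L8}
  L3 → {L5,L6,L8}
  L4 → {L5,L7,L8}
  L5 → {L8,L9}
  L6 → {L7}
  L7 → {L9}
  L8 → {L9}
  L9 → ∅

φ for c: defs {L0,L3,L4,L6,L7}
  DF⁺ = {L5,L6,L7,L8,L9}

Answer: ["L5", "L6", "L7", "L8", "L9"]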